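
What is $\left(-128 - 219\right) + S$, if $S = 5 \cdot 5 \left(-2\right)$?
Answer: $-397$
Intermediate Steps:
$S = -50$ ($S = 25 \left(-2\right) = -50$)
$\left(-128 - 219\right) + S = \left(-128 - 219\right) - 50 = -347 - 50 = -397$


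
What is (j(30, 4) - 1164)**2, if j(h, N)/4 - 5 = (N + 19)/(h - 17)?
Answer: 218448400/169 ≈ 1.2926e+6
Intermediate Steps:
j(h, N) = 20 + 4*(19 + N)/(-17 + h) (j(h, N) = 20 + 4*((N + 19)/(h - 17)) = 20 + 4*((19 + N)/(-17 + h)) = 20 + 4*(19 + N)/(-17 + h))
(j(30, 4) - 1164)**2 = (4*(-66 + 4 + 5*30)/(-17 + 30) - 1164)**2 = (4*(-66 + 4 + 150)/13 - 1164)**2 = (4*(1/13)*88 - 1164)**2 = (352/13 - 1164)**2 = (-14780/13)**2 = 218448400/169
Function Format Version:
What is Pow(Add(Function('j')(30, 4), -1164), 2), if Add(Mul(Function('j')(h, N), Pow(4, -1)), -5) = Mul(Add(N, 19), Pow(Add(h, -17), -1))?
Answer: Rational(218448400, 169) ≈ 1.2926e+6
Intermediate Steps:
Function('j')(h, N) = Add(20, Mul(4, Pow(Add(-17, h), -1), Add(19, N))) (Function('j')(h, N) = Add(20, Mul(4, Mul(Add(N, 19), Pow(Add(h, -17), -1)))) = Add(20, Mul(4, Mul(Add(19, N), Pow(Add(-17, h), -1)))) = Add(20, Mul(4, Mul(Pow(Add(-17, h), -1), Add(19, N)))) = Add(20, Mul(4, Pow(Add(-17, h), -1), Add(19, N))))
Pow(Add(Function('j')(30, 4), -1164), 2) = Pow(Add(Mul(4, Pow(Add(-17, 30), -1), Add(-66, 4, Mul(5, 30))), -1164), 2) = Pow(Add(Mul(4, Pow(13, -1), Add(-66, 4, 150)), -1164), 2) = Pow(Add(Mul(4, Rational(1, 13), 88), -1164), 2) = Pow(Add(Rational(352, 13), -1164), 2) = Pow(Rational(-14780, 13), 2) = Rational(218448400, 169)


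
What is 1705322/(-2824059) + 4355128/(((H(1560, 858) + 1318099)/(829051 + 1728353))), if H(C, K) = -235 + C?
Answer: 327644412015210505/38813866896 ≈ 8.4414e+6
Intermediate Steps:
1705322/(-2824059) + 4355128/(((H(1560, 858) + 1318099)/(829051 + 1728353))) = 1705322/(-2824059) + 4355128/((((-235 + 1560) + 1318099)/(829051 + 1728353))) = 1705322*(-1/2824059) + 4355128/(((1325 + 1318099)/2557404)) = -1705322/2824059 + 4355128/((1319424*(1/2557404))) = -1705322/2824059 + 4355128/(109952/213117) = -1705322/2824059 + 4355128*(213117/109952) = -1705322/2824059 + 116018976747/13744 = 327644412015210505/38813866896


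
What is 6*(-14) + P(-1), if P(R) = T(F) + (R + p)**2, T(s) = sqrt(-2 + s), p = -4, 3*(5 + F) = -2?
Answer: -59 + I*sqrt(69)/3 ≈ -59.0 + 2.7689*I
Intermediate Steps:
F = -17/3 (F = -5 + (1/3)*(-2) = -5 - 2/3 = -17/3 ≈ -5.6667)
P(R) = (-4 + R)**2 + I*sqrt(69)/3 (P(R) = sqrt(-2 - 17/3) + (R - 4)**2 = sqrt(-23/3) + (-4 + R)**2 = I*sqrt(69)/3 + (-4 + R)**2 = (-4 + R)**2 + I*sqrt(69)/3)
6*(-14) + P(-1) = 6*(-14) + ((-4 - 1)**2 + I*sqrt(69)/3) = -84 + ((-5)**2 + I*sqrt(69)/3) = -84 + (25 + I*sqrt(69)/3) = -59 + I*sqrt(69)/3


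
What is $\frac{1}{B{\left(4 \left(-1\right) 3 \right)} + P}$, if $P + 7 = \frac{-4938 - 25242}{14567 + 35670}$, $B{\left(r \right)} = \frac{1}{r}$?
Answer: $- \frac{602844}{4632305} \approx -0.13014$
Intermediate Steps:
$P = - \frac{381839}{50237}$ ($P = -7 + \frac{-4938 - 25242}{14567 + 35670} = -7 - \frac{30180}{50237} = - \frac{381839}{50237} \approx -7.6008$)
$\frac{1}{B{\left(4 \left(-1\right) 3 \right)} + P} = \frac{1}{\frac{1}{4 \left(-1\right) 3} - \frac{381839}{50237}} = \frac{1}{\frac{1}{\left(-4\right) 3} - \frac{381839}{50237}} = \frac{1}{\frac{1}{-12} - \frac{381839}{50237}} = \frac{1}{- \frac{1}{12} - \frac{381839}{50237}} = \frac{1}{- \frac{4632305}{602844}} = - \frac{602844}{4632305}$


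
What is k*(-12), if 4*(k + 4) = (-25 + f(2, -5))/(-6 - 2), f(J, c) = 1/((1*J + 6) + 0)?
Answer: 2475/64 ≈ 38.672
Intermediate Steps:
f(J, c) = 1/(6 + J) (f(J, c) = 1/((J + 6) + 0) = 1/((6 + J) + 0) = 1/(6 + J))
k = -825/256 (k = -4 + ((-25 + 1/(6 + 2))/(-6 - 2))/4 = -4 + ((-25 + 1/8)/(-8))/4 = -4 + ((-25 + 1/8)*(-1/8))/4 = -4 + (-199/8*(-1/8))/4 = -4 + (1/4)*(199/64) = -4 + 199/256 = -825/256 ≈ -3.2227)
k*(-12) = -825/256*(-12) = 2475/64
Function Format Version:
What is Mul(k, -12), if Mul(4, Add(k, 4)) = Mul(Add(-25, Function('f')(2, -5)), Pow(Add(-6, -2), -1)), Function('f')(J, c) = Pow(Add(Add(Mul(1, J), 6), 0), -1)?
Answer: Rational(2475, 64) ≈ 38.672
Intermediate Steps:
Function('f')(J, c) = Pow(Add(6, J), -1) (Function('f')(J, c) = Pow(Add(Add(J, 6), 0), -1) = Pow(Add(Add(6, J), 0), -1) = Pow(Add(6, J), -1))
k = Rational(-825, 256) (k = Add(-4, Mul(Rational(1, 4), Mul(Add(-25, Pow(Add(6, 2), -1)), Pow(Add(-6, -2), -1)))) = Add(-4, Mul(Rational(1, 4), Mul(Add(-25, Pow(8, -1)), Pow(-8, -1)))) = Add(-4, Mul(Rational(1, 4), Mul(Add(-25, Rational(1, 8)), Rational(-1, 8)))) = Add(-4, Mul(Rational(1, 4), Mul(Rational(-199, 8), Rational(-1, 8)))) = Add(-4, Mul(Rational(1, 4), Rational(199, 64))) = Add(-4, Rational(199, 256)) = Rational(-825, 256) ≈ -3.2227)
Mul(k, -12) = Mul(Rational(-825, 256), -12) = Rational(2475, 64)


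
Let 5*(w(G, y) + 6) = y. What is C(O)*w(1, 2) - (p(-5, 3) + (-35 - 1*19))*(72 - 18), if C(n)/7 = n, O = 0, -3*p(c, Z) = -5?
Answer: 2826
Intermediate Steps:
w(G, y) = -6 + y/5
p(c, Z) = 5/3 (p(c, Z) = -⅓*(-5) = 5/3)
C(n) = 7*n
C(O)*w(1, 2) - (p(-5, 3) + (-35 - 1*19))*(72 - 18) = (7*0)*(-6 + (⅕)*2) - (5/3 + (-35 - 1*19))*(72 - 18) = 0*(-6 + ⅖) - (5/3 + (-35 - 19))*54 = 0*(-28/5) - (5/3 - 54)*54 = 0 - (-157)*54/3 = 0 - 1*(-2826) = 0 + 2826 = 2826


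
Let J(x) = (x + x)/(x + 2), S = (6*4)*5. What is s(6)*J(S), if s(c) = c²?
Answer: 4320/61 ≈ 70.820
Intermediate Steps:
S = 120 (S = 24*5 = 120)
J(x) = 2*x/(2 + x) (J(x) = (2*x)/(2 + x) = 2*x/(2 + x))
s(6)*J(S) = 6²*(2*120/(2 + 120)) = 36*(2*120/122) = 36*(2*120*(1/122)) = 36*(120/61) = 4320/61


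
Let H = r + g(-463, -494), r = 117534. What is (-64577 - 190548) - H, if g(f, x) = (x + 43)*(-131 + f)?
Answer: -640553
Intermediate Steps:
g(f, x) = (-131 + f)*(43 + x) (g(f, x) = (43 + x)*(-131 + f) = (-131 + f)*(43 + x))
H = 385428 (H = 117534 + (-5633 - 131*(-494) + 43*(-463) - 463*(-494)) = 117534 + (-5633 + 64714 - 19909 + 228722) = 117534 + 267894 = 385428)
(-64577 - 190548) - H = (-64577 - 190548) - 1*385428 = -255125 - 385428 = -640553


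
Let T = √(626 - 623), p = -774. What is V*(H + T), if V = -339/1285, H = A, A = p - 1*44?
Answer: 277302/1285 - 339*√3/1285 ≈ 215.34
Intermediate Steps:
A = -818 (A = -774 - 1*44 = -774 - 44 = -818)
T = √3 ≈ 1.7320
H = -818
V = -339/1285 (V = -339*1/1285 = -339/1285 ≈ -0.26381)
V*(H + T) = -339*(-818 + √3)/1285 = 277302/1285 - 339*√3/1285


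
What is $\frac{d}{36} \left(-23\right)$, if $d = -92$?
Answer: $\frac{529}{9} \approx 58.778$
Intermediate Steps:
$\frac{d}{36} \left(-23\right) = - \frac{92}{36} \left(-23\right) = \left(-92\right) \frac{1}{36} \left(-23\right) = \left(- \frac{23}{9}\right) \left(-23\right) = \frac{529}{9}$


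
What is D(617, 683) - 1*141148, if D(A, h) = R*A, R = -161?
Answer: -240485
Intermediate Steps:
D(A, h) = -161*A
D(617, 683) - 1*141148 = -161*617 - 1*141148 = -99337 - 141148 = -240485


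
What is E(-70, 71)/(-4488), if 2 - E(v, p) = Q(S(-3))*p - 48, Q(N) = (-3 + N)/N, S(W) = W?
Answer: 23/1122 ≈ 0.020499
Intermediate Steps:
Q(N) = (-3 + N)/N
E(v, p) = 50 - 2*p (E(v, p) = 2 - (((-3 - 3)/(-3))*p - 48) = 2 - ((-⅓*(-6))*p - 48) = 2 - (2*p - 48) = 2 - (-48 + 2*p) = 2 + (48 - 2*p) = 50 - 2*p)
E(-70, 71)/(-4488) = (50 - 2*71)/(-4488) = (50 - 142)*(-1/4488) = -92*(-1/4488) = 23/1122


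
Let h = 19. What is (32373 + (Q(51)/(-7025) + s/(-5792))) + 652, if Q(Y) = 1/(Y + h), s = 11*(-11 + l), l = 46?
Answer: 47031072035229/1424108000 ≈ 33025.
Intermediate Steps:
s = 385 (s = 11*(-11 + 46) = 11*35 = 385)
Q(Y) = 1/(19 + Y) (Q(Y) = 1/(Y + 19) = 1/(19 + Y))
(32373 + (Q(51)/(-7025) + s/(-5792))) + 652 = (32373 + (1/((19 + 51)*(-7025)) + 385/(-5792))) + 652 = (32373 + (-1/7025/70 + 385*(-1/5792))) + 652 = (32373 + ((1/70)*(-1/7025) - 385/5792)) + 652 = (32373 + (-1/491750 - 385/5792)) + 652 = (32373 - 94664771/1424108000) + 652 = 46102553619229/1424108000 + 652 = 47031072035229/1424108000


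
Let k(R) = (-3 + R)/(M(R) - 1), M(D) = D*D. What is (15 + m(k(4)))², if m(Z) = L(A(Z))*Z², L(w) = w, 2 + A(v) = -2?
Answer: 11363641/50625 ≈ 224.47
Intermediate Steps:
A(v) = -4 (A(v) = -2 - 2 = -4)
M(D) = D²
k(R) = (-3 + R)/(-1 + R²) (k(R) = (-3 + R)/(R² - 1) = (-3 + R)/(-1 + R²))
m(Z) = -4*Z²
(15 + m(k(4)))² = (15 - 4*(-3 + 4)²/(-1 + 4²)²)² = (15 - 4/(-1 + 16)²)² = (15 - 4*(1/15)²)² = (15 - 4*1/225)² = (15 - 4/225)² = (3371/225)² = 11363641/50625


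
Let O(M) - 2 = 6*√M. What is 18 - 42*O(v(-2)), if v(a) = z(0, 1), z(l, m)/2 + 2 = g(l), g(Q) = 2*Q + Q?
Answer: -66 - 504*I ≈ -66.0 - 504.0*I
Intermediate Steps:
g(Q) = 3*Q
z(l, m) = -4 + 6*l (z(l, m) = -4 + 2*(3*l) = -4 + 6*l)
v(a) = -4 (v(a) = -4 + 6*0 = -4 + 0 = -4)
O(M) = 2 + 6*√M
18 - 42*O(v(-2)) = 18 - 42*(2 + 6*√(-4)) = 18 - 42*(2 + 6*(2*I)) = 18 - 42*(2 + 12*I) = 18 + (-84 - 504*I) = -66 - 504*I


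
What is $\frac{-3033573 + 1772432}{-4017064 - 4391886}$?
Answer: $\frac{1261141}{8408950} \approx 0.14998$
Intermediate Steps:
$\frac{-3033573 + 1772432}{-4017064 - 4391886} = - \frac{1261141}{-8408950} = \left(-1261141\right) \left(- \frac{1}{8408950}\right) = \frac{1261141}{8408950}$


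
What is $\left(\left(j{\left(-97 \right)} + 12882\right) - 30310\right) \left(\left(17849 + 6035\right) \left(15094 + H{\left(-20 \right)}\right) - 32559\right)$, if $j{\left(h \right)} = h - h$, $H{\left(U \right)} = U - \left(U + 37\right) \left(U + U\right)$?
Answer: $-6557040607156$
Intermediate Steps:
$H{\left(U \right)} = U - 2 U \left(37 + U\right)$ ($H{\left(U \right)} = U - \left(37 + U\right) 2 U = U - 2 U \left(37 + U\right)$)
$j{\left(h \right)} = 0$
$\left(\left(j{\left(-97 \right)} + 12882\right) - 30310\right) \left(\left(17849 + 6035\right) \left(15094 + H{\left(-20 \right)}\right) - 32559\right) = \left(\left(0 + 12882\right) - 30310\right) \left(\left(17849 + 6035\right) \left(15094 - - 20 \left(73 + 2 \left(-20\right)\right)\right) - 32559\right) = \left(12882 - 30310\right) \left(23884 \left(15094 - - 20 \left(73 - 40\right)\right) - 32559\right) = - 17428 \left(23884 \left(15094 - \left(-20\right) 33\right) - 32559\right) = - 17428 \left(23884 \left(15094 + 660\right) - 32559\right) = - 17428 \left(23884 \cdot 15754 - 32559\right) = - 17428 \left(376268536 - 32559\right) = \left(-17428\right) 376235977 = -6557040607156$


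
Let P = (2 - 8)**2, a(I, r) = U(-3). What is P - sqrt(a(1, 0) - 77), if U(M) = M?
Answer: 36 - 4*I*sqrt(5) ≈ 36.0 - 8.9443*I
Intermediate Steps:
a(I, r) = -3
P = 36 (P = (-6)**2 = 36)
P - sqrt(a(1, 0) - 77) = 36 - sqrt(-3 - 77) = 36 - sqrt(-80) = 36 - 4*I*sqrt(5)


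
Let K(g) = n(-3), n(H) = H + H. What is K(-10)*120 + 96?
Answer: -624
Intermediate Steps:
n(H) = 2*H
K(g) = -6 (K(g) = 2*(-3) = -6)
K(-10)*120 + 96 = -6*120 + 96 = -720 + 96 = -624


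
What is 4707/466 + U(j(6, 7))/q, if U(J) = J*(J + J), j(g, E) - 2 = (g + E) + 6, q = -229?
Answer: 666891/106714 ≈ 6.2493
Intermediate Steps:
j(g, E) = 8 + E + g (j(g, E) = 2 + ((g + E) + 6) = 2 + ((E + g) + 6) = 2 + (6 + E + g) = 8 + E + g)
U(J) = 2*J² (U(J) = J*(2*J) = 2*J²)
4707/466 + U(j(6, 7))/q = 4707/466 + (2*(8 + 7 + 6)²)/(-229) = 4707*(1/466) + (2*21²)*(-1/229) = 4707/466 + (2*441)*(-1/229) = 4707/466 + 882*(-1/229) = 4707/466 - 882/229 = 666891/106714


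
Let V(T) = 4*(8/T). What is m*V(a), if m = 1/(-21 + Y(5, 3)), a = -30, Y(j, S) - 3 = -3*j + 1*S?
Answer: 8/225 ≈ 0.035556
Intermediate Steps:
Y(j, S) = 3 + S - 3*j (Y(j, S) = 3 + (-3*j + 1*S) = 3 + (-3*j + S) = 3 + (S - 3*j) = 3 + S - 3*j)
V(T) = 32/T
m = -1/30 (m = 1/(-21 + (3 + 3 - 3*5)) = 1/(-21 + (3 + 3 - 15)) = 1/(-21 - 9) = 1/(-30) = -1/30 ≈ -0.033333)
m*V(a) = -16/(15*(-30)) = -16*(-1)/(15*30) = -1/30*(-16/15) = 8/225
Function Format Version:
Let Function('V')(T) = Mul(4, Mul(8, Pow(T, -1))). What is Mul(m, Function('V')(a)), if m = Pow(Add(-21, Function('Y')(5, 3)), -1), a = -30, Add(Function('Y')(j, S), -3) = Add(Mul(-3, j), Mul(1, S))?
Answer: Rational(8, 225) ≈ 0.035556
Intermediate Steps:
Function('Y')(j, S) = Add(3, S, Mul(-3, j)) (Function('Y')(j, S) = Add(3, Add(Mul(-3, j), Mul(1, S))) = Add(3, Add(Mul(-3, j), S)) = Add(3, Add(S, Mul(-3, j))) = Add(3, S, Mul(-3, j)))
Function('V')(T) = Mul(32, Pow(T, -1))
m = Rational(-1, 30) (m = Pow(Add(-21, Add(3, 3, Mul(-3, 5))), -1) = Pow(Add(-21, Add(3, 3, -15)), -1) = Pow(Add(-21, -9), -1) = Pow(-30, -1) = Rational(-1, 30) ≈ -0.033333)
Mul(m, Function('V')(a)) = Mul(Rational(-1, 30), Mul(32, Pow(-30, -1))) = Mul(Rational(-1, 30), Mul(32, Rational(-1, 30))) = Mul(Rational(-1, 30), Rational(-16, 15)) = Rational(8, 225)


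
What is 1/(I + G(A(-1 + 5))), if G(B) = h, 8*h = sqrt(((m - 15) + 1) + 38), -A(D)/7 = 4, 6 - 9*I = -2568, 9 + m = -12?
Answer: 18304/5234941 - 8*sqrt(3)/5234941 ≈ 0.0034939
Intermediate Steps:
m = -21 (m = -9 - 12 = -21)
I = 286 (I = 2/3 - 1/9*(-2568) = 2/3 + 856/3 = 286)
A(D) = -28 (A(D) = -7*4 = -28)
h = sqrt(3)/8 (h = sqrt(((-21 - 15) + 1) + 38)/8 = sqrt((-36 + 1) + 38)/8 = sqrt(-35 + 38)/8 = sqrt(3)/8 ≈ 0.21651)
G(B) = sqrt(3)/8
1/(I + G(A(-1 + 5))) = 1/(286 + sqrt(3)/8)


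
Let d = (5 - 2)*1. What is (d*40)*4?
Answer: 480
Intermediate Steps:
d = 3 (d = 3*1 = 3)
(d*40)*4 = (3*40)*4 = 120*4 = 480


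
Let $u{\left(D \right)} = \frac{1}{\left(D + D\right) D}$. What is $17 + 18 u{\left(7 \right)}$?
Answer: $\frac{842}{49} \approx 17.184$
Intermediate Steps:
$u{\left(D \right)} = \frac{1}{2 D^{2}}$ ($u{\left(D \right)} = \frac{1}{2 D D} = \frac{\frac{1}{2} \frac{1}{D}}{D} = \frac{1}{2 D^{2}}$)
$17 + 18 u{\left(7 \right)} = 17 + 18 \frac{1}{2 \cdot 49} = 17 + 18 \cdot \frac{1}{2} \cdot \frac{1}{49} = 17 + 18 \cdot \frac{1}{98} = 17 + \frac{9}{49} = \frac{842}{49}$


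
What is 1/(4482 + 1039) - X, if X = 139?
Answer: -767418/5521 ≈ -139.00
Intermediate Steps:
1/(4482 + 1039) - X = 1/(4482 + 1039) - 1*139 = 1/5521 - 139 = -767418/5521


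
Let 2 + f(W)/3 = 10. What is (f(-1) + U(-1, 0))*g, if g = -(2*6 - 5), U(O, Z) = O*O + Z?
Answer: -175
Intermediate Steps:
f(W) = 24 (f(W) = -6 + 3*10 = -6 + 30 = 24)
U(O, Z) = Z + O² (U(O, Z) = O² + Z = Z + O²)
g = -7 (g = -(12 - 5) = -1*7 = -7)
(f(-1) + U(-1, 0))*g = (24 + (0 + (-1)²))*(-7) = (24 + (0 + 1))*(-7) = (24 + 1)*(-7) = 25*(-7) = -175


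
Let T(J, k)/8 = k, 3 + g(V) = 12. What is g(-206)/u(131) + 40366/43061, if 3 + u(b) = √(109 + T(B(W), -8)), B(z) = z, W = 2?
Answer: 290647/172244 + 3*√5/4 ≈ 3.3645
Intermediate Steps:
g(V) = 9 (g(V) = -3 + 12 = 9)
T(J, k) = 8*k
u(b) = -3 + 3*√5 (u(b) = -3 + √(109 + 8*(-8)) = -3 + √(109 - 64) = -3 + √45 = -3 + 3*√5)
g(-206)/u(131) + 40366/43061 = 9/(-3 + 3*√5) + 40366/43061 = 40366/43061 + 9/(-3 + 3*√5)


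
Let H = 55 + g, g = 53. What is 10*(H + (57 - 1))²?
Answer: 268960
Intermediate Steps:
H = 108 (H = 55 + 53 = 108)
10*(H + (57 - 1))² = 10*(108 + (57 - 1))² = 10*(108 + 56)² = 10*164² = 10*26896 = 268960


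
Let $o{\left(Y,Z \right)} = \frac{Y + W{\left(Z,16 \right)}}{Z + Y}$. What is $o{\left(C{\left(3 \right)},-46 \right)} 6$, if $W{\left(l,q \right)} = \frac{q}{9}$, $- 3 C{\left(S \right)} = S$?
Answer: $- \frac{14}{141} \approx -0.099291$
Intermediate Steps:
$C{\left(S \right)} = - \frac{S}{3}$
$W{\left(l,q \right)} = \frac{q}{9}$ ($W{\left(l,q \right)} = q \frac{1}{9} = \frac{q}{9}$)
$o{\left(Y,Z \right)} = \frac{\frac{16}{9} + Y}{Y + Z}$ ($o{\left(Y,Z \right)} = \frac{Y + \frac{1}{9} \cdot 16}{Z + Y} = \frac{Y + \frac{16}{9}}{Y + Z} = \frac{\frac{16}{9} + Y}{Y + Z}$)
$o{\left(C{\left(3 \right)},-46 \right)} 6 = \frac{\frac{16}{9} - 1}{\left(- \frac{1}{3}\right) 3 - 46} \cdot 6 = \frac{\frac{16}{9} - 1}{-1 - 46} \cdot 6 = \frac{1}{-47} \cdot \frac{7}{9} \cdot 6 = \left(- \frac{1}{47}\right) \frac{7}{9} \cdot 6 = \left(- \frac{7}{423}\right) 6 = - \frac{14}{141}$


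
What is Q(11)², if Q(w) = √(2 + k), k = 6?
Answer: 8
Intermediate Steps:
Q(w) = 2*√2 (Q(w) = √(2 + 6) = √8 = 2*√2)
Q(11)² = (2*√2)² = 8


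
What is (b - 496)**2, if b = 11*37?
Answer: 7921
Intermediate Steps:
b = 407
(b - 496)**2 = (407 - 496)**2 = (-89)**2 = 7921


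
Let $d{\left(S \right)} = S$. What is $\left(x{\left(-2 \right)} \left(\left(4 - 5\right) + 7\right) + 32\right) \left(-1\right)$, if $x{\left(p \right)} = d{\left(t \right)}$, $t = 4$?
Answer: $-56$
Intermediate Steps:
$x{\left(p \right)} = 4$
$\left(x{\left(-2 \right)} \left(\left(4 - 5\right) + 7\right) + 32\right) \left(-1\right) = \left(4 \left(\left(4 - 5\right) + 7\right) + 32\right) \left(-1\right) = \left(4 \left(-1 + 7\right) + 32\right) \left(-1\right) = \left(4 \cdot 6 + 32\right) \left(-1\right) = \left(24 + 32\right) \left(-1\right) = 56 \left(-1\right) = -56$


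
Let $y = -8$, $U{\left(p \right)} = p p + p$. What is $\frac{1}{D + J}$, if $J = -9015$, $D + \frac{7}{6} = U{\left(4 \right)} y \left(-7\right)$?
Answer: $- \frac{6}{47377} \approx -0.00012664$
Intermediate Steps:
$U{\left(p \right)} = p + p^{2}$ ($U{\left(p \right)} = p^{2} + p = p + p^{2}$)
$D = \frac{6713}{6}$ ($D = - \frac{7}{6} + 4 \left(1 + 4\right) \left(-8\right) \left(-7\right) = - \frac{7}{6} + 4 \cdot 5 \left(-8\right) \left(-7\right) = - \frac{7}{6} + 20 \left(-8\right) \left(-7\right) = - \frac{7}{6} - -1120 = - \frac{7}{6} + 1120 = \frac{6713}{6} \approx 1118.8$)
$\frac{1}{D + J} = \frac{1}{\frac{6713}{6} - 9015} = \frac{1}{- \frac{47377}{6}} = - \frac{6}{47377}$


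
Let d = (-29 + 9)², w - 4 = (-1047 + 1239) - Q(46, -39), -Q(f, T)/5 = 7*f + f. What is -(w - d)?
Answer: -1636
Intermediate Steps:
Q(f, T) = -40*f (Q(f, T) = -5*(7*f + f) = -40*f)
w = 2036 (w = 4 + ((-1047 + 1239) - (-40)*46) = 4 + (192 - 1*(-1840)) = 4 + (192 + 1840) = 4 + 2032 = 2036)
d = 400 (d = (-20)² = 400)
-(w - d) = -(2036 - 1*400) = -(2036 - 400) = -1*1636 = -1636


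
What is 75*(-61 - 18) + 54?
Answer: -5871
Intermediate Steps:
75*(-61 - 18) + 54 = 75*(-79) + 54 = -5925 + 54 = -5871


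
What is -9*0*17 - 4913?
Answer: -4913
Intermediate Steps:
-9*0*17 - 4913 = 0*17 - 4913 = 0 - 4913 = -4913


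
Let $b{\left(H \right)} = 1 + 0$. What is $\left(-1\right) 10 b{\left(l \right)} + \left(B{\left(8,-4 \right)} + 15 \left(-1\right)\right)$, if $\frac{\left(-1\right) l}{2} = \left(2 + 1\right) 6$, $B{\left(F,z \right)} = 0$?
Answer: $-25$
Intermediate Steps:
$l = -36$ ($l = - 2 \left(2 + 1\right) 6 = - 2 \cdot 3 \cdot 6 = \left(-2\right) 18 = -36$)
$b{\left(H \right)} = 1$
$\left(-1\right) 10 b{\left(l \right)} + \left(B{\left(8,-4 \right)} + 15 \left(-1\right)\right) = \left(-1\right) 10 \cdot 1 + \left(0 + 15 \left(-1\right)\right) = \left(-10\right) 1 + \left(0 - 15\right) = -10 - 15 = -25$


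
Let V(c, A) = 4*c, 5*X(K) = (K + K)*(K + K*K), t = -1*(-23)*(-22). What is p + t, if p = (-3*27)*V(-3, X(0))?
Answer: 466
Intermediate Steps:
t = -506 (t = 23*(-22) = -506)
X(K) = 2*K*(K + K²)/5 (X(K) = ((K + K)*(K + K*K))/5 = ((2*K)*(K + K²))/5 = (2*K*(K + K²))/5 = 2*K*(K + K²)/5)
p = 972 (p = (-3*27)*(4*(-3)) = -81*(-12) = 972)
p + t = 972 - 506 = 466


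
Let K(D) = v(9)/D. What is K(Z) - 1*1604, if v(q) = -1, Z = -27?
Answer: -43307/27 ≈ -1604.0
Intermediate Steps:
K(D) = -1/D
K(Z) - 1*1604 = -1/(-27) - 1*1604 = -1*(-1/27) - 1604 = 1/27 - 1604 = -43307/27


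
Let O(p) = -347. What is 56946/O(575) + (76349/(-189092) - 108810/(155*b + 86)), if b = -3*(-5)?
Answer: -33165162391925/158197581764 ≈ -209.64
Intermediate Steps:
b = 15
56946/O(575) + (76349/(-189092) - 108810/(155*b + 86)) = 56946/(-347) + (76349/(-189092) - 108810/(155*15 + 86)) = 56946*(-1/347) + (76349*(-1/189092) - 108810/(2325 + 86)) = -56946/347 + (-76349/189092 - 108810/2411) = -56946/347 - 20759177959/455900812 = -33165162391925/158197581764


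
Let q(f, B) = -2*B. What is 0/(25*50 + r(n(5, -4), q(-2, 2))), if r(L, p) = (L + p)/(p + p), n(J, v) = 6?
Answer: 0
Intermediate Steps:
r(L, p) = (L + p)/(2*p) (r(L, p) = (L + p)/((2*p)) = (L + p)*(1/(2*p)) = (L + p)/(2*p))
0/(25*50 + r(n(5, -4), q(-2, 2))) = 0/(25*50 + (6 - 2*2)/(2*((-2*2)))) = 0/(1250 + (1/2)*(6 - 4)/(-4)) = 0/(1250 + (1/2)*(-1/4)*2) = 0/(1250 - 1/4) = 0/(4999/4) = 0*(4/4999) = 0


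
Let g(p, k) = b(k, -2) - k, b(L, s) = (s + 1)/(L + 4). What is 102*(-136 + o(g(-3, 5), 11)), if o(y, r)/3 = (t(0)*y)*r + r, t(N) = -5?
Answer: 75514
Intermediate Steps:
b(L, s) = (1 + s)/(4 + L)
g(p, k) = -k - 1/(4 + k) (g(p, k) = (1 - 2)/(4 + k) - k = -1/(4 + k) - k = -k - 1/(4 + k))
o(y, r) = 3*r - 15*r*y (o(y, r) = 3*((-5*y)*r + r) = 3*(-5*r*y + r) = 3*(r - 5*r*y) = 3*r - 15*r*y)
102*(-136 + o(g(-3, 5), 11)) = 102*(-136 + 3*11*(1 - 5*(-1 - 1*5*(4 + 5))/(4 + 5))) = 102*(-136 + 3*11*(1 - 5*(-1 - 1*5*9)/9)) = 102*(-136 + 3*11*(1 - 5*(-1 - 45)/9)) = 102*(-136 + 3*11*(1 - 5*(-46)/9)) = 102*(-136 + 3*11*(1 - 5*(-46/9))) = 102*(-136 + 3*11*(1 + 230/9)) = 102*(-136 + 3*11*(239/9)) = 102*(-136 + 2629/3) = 102*(2221/3) = 75514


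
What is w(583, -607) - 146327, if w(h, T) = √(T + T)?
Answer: -146327 + I*√1214 ≈ -1.4633e+5 + 34.843*I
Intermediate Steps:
w(h, T) = √2*√T (w(h, T) = √(2*T) = √2*√T)
w(583, -607) - 146327 = √2*√(-607) - 146327 = √2*(I*√607) - 146327 = I*√1214 - 146327 = -146327 + I*√1214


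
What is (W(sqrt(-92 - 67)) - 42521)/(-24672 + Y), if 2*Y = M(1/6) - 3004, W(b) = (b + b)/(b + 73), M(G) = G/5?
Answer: 1750161975/1077321154 - 1095*I*sqrt(159)/1077321154 ≈ 1.6245 - 1.2816e-5*I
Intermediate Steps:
M(G) = G/5 (M(G) = G*(1/5) = G/5)
W(b) = 2*b/(73 + b) (W(b) = (2*b)/(73 + b) = 2*b/(73 + b))
Y = -90119/60 (Y = ((1/5)/6 - 3004)/2 = ((1/5)*(1/6) - 3004)/2 = (1/30 - 3004)/2 = (1/2)*(-90119/30) = -90119/60 ≈ -1502.0)
(W(sqrt(-92 - 67)) - 42521)/(-24672 + Y) = (2*sqrt(-92 - 67)/(73 + sqrt(-92 - 67)) - 42521)/(-24672 - 90119/60) = (2*sqrt(-159)/(73 + sqrt(-159)) - 42521)/(-1570439/60) = (2*(I*sqrt(159))/(73 + I*sqrt(159)) - 42521)*(-60/1570439) = (2*I*sqrt(159)/(73 + I*sqrt(159)) - 42521)*(-60/1570439) = (-42521 + 2*I*sqrt(159)/(73 + I*sqrt(159)))*(-60/1570439) = 2551260/1570439 - 120*I*sqrt(159)/(1570439*(73 + I*sqrt(159)))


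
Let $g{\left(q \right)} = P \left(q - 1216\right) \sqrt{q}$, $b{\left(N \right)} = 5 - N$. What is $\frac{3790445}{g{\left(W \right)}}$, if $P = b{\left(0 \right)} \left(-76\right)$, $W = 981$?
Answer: $\frac{758089 \sqrt{109}}{5840220} \approx 1.3552$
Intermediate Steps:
$P = -380$ ($P = \left(5 - 0\right) \left(-76\right) = \left(5 + 0\right) \left(-76\right) = 5 \left(-76\right) = -380$)
$g{\left(q \right)} = \sqrt{q} \left(462080 - 380 q\right)$ ($g{\left(q \right)} = - 380 \left(q - 1216\right) \sqrt{q} = - 380 \left(-1216 + q\right) \sqrt{q} = \left(462080 - 380 q\right) \sqrt{q} = \sqrt{q} \left(462080 - 380 q\right)$)
$\frac{3790445}{g{\left(W \right)}} = \frac{3790445}{380 \sqrt{981} \left(1216 - 981\right)} = \frac{3790445}{380 \cdot 3 \sqrt{109} \left(1216 - 981\right)} = \frac{3790445}{380 \cdot 3 \sqrt{109} \cdot 235} = \frac{3790445}{267900 \sqrt{109}} = 3790445 \frac{\sqrt{109}}{29201100} = \frac{758089 \sqrt{109}}{5840220}$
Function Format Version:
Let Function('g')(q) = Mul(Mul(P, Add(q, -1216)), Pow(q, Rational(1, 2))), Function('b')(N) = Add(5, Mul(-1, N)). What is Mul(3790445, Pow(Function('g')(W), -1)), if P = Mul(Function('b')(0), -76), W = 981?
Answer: Mul(Rational(758089, 5840220), Pow(109, Rational(1, 2))) ≈ 1.3552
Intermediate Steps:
P = -380 (P = Mul(Add(5, Mul(-1, 0)), -76) = Mul(Add(5, 0), -76) = Mul(5, -76) = -380)
Function('g')(q) = Mul(Pow(q, Rational(1, 2)), Add(462080, Mul(-380, q))) (Function('g')(q) = Mul(Mul(-380, Add(q, -1216)), Pow(q, Rational(1, 2))) = Mul(Mul(-380, Add(-1216, q)), Pow(q, Rational(1, 2))) = Mul(Add(462080, Mul(-380, q)), Pow(q, Rational(1, 2))) = Mul(Pow(q, Rational(1, 2)), Add(462080, Mul(-380, q))))
Mul(3790445, Pow(Function('g')(W), -1)) = Mul(3790445, Pow(Mul(380, Pow(981, Rational(1, 2)), Add(1216, Mul(-1, 981))), -1)) = Mul(3790445, Pow(Mul(380, Mul(3, Pow(109, Rational(1, 2))), Add(1216, -981)), -1)) = Mul(3790445, Pow(Mul(380, Mul(3, Pow(109, Rational(1, 2))), 235), -1)) = Mul(3790445, Pow(Mul(267900, Pow(109, Rational(1, 2))), -1)) = Mul(3790445, Mul(Rational(1, 29201100), Pow(109, Rational(1, 2)))) = Mul(Rational(758089, 5840220), Pow(109, Rational(1, 2)))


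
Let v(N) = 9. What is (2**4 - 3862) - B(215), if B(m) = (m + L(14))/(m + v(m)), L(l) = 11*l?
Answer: -861873/224 ≈ -3847.6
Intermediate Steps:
B(m) = (154 + m)/(9 + m) (B(m) = (m + 11*14)/(m + 9) = (m + 154)/(9 + m) = (154 + m)/(9 + m))
(2**4 - 3862) - B(215) = (2**4 - 3862) - (154 + 215)/(9 + 215) = (16 - 3862) - 369/224 = -3846 - 369/224 = -861873/224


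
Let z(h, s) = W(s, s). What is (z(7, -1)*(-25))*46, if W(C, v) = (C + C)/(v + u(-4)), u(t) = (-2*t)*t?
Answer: -2300/33 ≈ -69.697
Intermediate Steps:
u(t) = -2*t²
W(C, v) = 2*C/(-32 + v) (W(C, v) = (C + C)/(v - 2*(-4)²) = (2*C)/(v - 2*16) = (2*C)/(v - 32) = (2*C)/(-32 + v) = 2*C/(-32 + v))
z(h, s) = 2*s/(-32 + s)
(z(7, -1)*(-25))*46 = ((2*(-1)/(-32 - 1))*(-25))*46 = ((2*(-1)/(-33))*(-25))*46 = ((2*(-1)*(-1/33))*(-25))*46 = ((2/33)*(-25))*46 = -50/33*46 = -2300/33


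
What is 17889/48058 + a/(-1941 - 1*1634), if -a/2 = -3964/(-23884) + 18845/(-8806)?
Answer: 34211443345517/92181000146950 ≈ 0.37113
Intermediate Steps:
a = 2118301/536537 (a = -2*(-3964/(-23884) + 18845/(-8806)) = -2*(-3964*(-1/23884) + 18845*(-1/8806)) = -2*(991/5971 - 18845/8806) = -2*(-2118301/1073074) = 2118301/536537 ≈ 3.9481)
17889/48058 + a/(-1941 - 1*1634) = 17889/48058 + 2118301/(536537*(-1941 - 1*1634)) = 17889*(1/48058) + 2118301/(536537*(-1941 - 1634)) = 17889/48058 + (2118301/536537)/(-3575) = 17889/48058 + (2118301/536537)*(-1/3575) = 17889/48058 - 2118301/1918119775 = 34211443345517/92181000146950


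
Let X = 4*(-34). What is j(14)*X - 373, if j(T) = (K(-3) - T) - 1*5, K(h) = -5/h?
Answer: 5953/3 ≈ 1984.3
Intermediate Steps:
X = -136
j(T) = -10/3 - T (j(T) = (-5/(-3) - T) - 1*5 = (-5*(-⅓) - T) - 5 = (5/3 - T) - 5 = -10/3 - T)
j(14)*X - 373 = (-10/3 - 1*14)*(-136) - 373 = (-10/3 - 14)*(-136) - 373 = -52/3*(-136) - 373 = 7072/3 - 373 = 5953/3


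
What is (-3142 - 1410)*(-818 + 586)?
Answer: 1056064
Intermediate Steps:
(-3142 - 1410)*(-818 + 586) = -4552*(-232) = 1056064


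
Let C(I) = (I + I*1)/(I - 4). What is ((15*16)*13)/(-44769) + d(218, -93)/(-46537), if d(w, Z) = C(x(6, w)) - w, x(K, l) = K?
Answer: -45234804/694471651 ≈ -0.065136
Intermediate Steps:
C(I) = 2*I/(-4 + I) (C(I) = (I + I)/(-4 + I) = (2*I)/(-4 + I) = 2*I/(-4 + I))
d(w, Z) = 6 - w (d(w, Z) = 2*6/(-4 + 6) - w = 2*6/2 - w = 2*6*(1/2) - w = 6 - w)
((15*16)*13)/(-44769) + d(218, -93)/(-46537) = ((15*16)*13)/(-44769) + (6 - 1*218)/(-46537) = (240*13)*(-1/44769) + (6 - 218)*(-1/46537) = 3120*(-1/44769) - 212*(-1/46537) = -1040/14923 + 212/46537 = -45234804/694471651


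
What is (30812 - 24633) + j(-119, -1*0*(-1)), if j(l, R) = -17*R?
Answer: 6179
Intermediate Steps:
(30812 - 24633) + j(-119, -1*0*(-1)) = (30812 - 24633) - 17*(-1*0)*(-1) = 6179 - 0*(-1) = 6179 - 17*0 = 6179 + 0 = 6179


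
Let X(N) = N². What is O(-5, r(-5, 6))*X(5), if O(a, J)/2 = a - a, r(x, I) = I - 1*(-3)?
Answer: 0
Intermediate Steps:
r(x, I) = 3 + I (r(x, I) = I + 3 = 3 + I)
O(a, J) = 0 (O(a, J) = 2*(a - a) = 2*0 = 0)
O(-5, r(-5, 6))*X(5) = 0*5² = 0*25 = 0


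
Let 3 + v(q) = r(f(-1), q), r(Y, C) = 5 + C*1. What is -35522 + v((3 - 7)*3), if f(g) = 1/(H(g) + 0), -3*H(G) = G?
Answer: -35532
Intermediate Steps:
H(G) = -G/3
f(g) = -3/g (f(g) = 1/(-g/3 + 0) = 1/(-g/3) = -3/g)
r(Y, C) = 5 + C
v(q) = 2 + q (v(q) = -3 + (5 + q) = 2 + q)
-35522 + v((3 - 7)*3) = -35522 + (2 + (3 - 7)*3) = -35522 + (2 - 4*3) = -35522 + (2 - 12) = -35522 - 10 = -35532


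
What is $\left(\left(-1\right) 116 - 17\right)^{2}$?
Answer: $17689$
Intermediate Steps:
$\left(\left(-1\right) 116 - 17\right)^{2} = \left(-116 - 17\right)^{2} = \left(-133\right)^{2} = 17689$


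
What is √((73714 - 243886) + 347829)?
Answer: √177657 ≈ 421.49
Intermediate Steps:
√((73714 - 243886) + 347829) = √(-170172 + 347829) = √177657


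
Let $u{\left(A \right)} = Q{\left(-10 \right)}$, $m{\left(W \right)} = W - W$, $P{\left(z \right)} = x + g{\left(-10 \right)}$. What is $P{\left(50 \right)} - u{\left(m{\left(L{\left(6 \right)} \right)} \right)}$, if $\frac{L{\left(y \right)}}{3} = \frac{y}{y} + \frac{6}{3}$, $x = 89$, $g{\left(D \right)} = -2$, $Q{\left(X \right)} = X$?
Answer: $97$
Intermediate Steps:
$L{\left(y \right)} = 9$ ($L{\left(y \right)} = 3 \left(\frac{y}{y} + \frac{6}{3}\right) = 3 \left(1 + 6 \cdot \frac{1}{3}\right) = 3 \left(1 + 2\right) = 3 \cdot 3 = 9$)
$P{\left(z \right)} = 87$ ($P{\left(z \right)} = 89 - 2 = 87$)
$m{\left(W \right)} = 0$
$u{\left(A \right)} = -10$
$P{\left(50 \right)} - u{\left(m{\left(L{\left(6 \right)} \right)} \right)} = 87 - -10 = 87 + 10 = 97$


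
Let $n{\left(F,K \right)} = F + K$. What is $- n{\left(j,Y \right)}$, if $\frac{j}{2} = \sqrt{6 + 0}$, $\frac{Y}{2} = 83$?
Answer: $-166 - 2 \sqrt{6} \approx -170.9$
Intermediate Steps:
$Y = 166$ ($Y = 2 \cdot 83 = 166$)
$j = 2 \sqrt{6}$ ($j = 2 \sqrt{6 + 0} = 2 \sqrt{6} \approx 4.899$)
$- n{\left(j,Y \right)} = - (2 \sqrt{6} + 166) = - (166 + 2 \sqrt{6}) = -166 - 2 \sqrt{6}$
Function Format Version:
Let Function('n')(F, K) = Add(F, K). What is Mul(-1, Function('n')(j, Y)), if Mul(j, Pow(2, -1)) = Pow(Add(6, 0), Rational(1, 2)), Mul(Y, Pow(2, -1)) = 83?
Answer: Add(-166, Mul(-2, Pow(6, Rational(1, 2)))) ≈ -170.90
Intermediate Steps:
Y = 166 (Y = Mul(2, 83) = 166)
j = Mul(2, Pow(6, Rational(1, 2))) (j = Mul(2, Pow(Add(6, 0), Rational(1, 2))) = Mul(2, Pow(6, Rational(1, 2))) ≈ 4.8990)
Mul(-1, Function('n')(j, Y)) = Mul(-1, Add(Mul(2, Pow(6, Rational(1, 2))), 166)) = Mul(-1, Add(166, Mul(2, Pow(6, Rational(1, 2))))) = Add(-166, Mul(-2, Pow(6, Rational(1, 2))))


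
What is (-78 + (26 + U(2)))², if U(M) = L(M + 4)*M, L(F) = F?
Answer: 1600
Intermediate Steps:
U(M) = M*(4 + M) (U(M) = (M + 4)*M = (4 + M)*M = M*(4 + M))
(-78 + (26 + U(2)))² = (-78 + (26 + 2*(4 + 2)))² = (-78 + (26 + 2*6))² = (-78 + (26 + 12))² = (-78 + 38)² = (-40)² = 1600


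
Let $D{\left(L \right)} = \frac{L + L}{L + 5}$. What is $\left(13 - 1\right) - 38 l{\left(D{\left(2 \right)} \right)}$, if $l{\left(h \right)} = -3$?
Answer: $126$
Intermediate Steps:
$D{\left(L \right)} = \frac{2 L}{5 + L}$
$\left(13 - 1\right) - 38 l{\left(D{\left(2 \right)} \right)} = \left(13 - 1\right) - -114 = \left(13 - 1\right) + 114 = 12 + 114 = 126$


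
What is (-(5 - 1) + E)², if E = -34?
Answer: 1444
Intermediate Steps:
(-(5 - 1) + E)² = (-(5 - 1) - 34)² = (-1*4 - 34)² = (-4 - 34)² = (-38)² = 1444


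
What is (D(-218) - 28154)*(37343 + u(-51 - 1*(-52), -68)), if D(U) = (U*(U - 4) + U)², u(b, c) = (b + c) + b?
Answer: 86523328963810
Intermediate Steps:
u(b, c) = c + 2*b
D(U) = (U + U*(-4 + U))² (D(U) = (U*(-4 + U) + U)² = (U + U*(-4 + U))²)
(D(-218) - 28154)*(37343 + u(-51 - 1*(-52), -68)) = ((-218)²*(-3 - 218)² - 28154)*(37343 + (-68 + 2*(-51 - 1*(-52)))) = (47524*(-221)² - 28154)*(37343 + (-68 + 2*(-51 + 52))) = (47524*48841 - 28154)*(37343 + (-68 + 2*1)) = (2321119684 - 28154)*(37343 + (-68 + 2)) = 2321091530*(37343 - 66) = 2321091530*37277 = 86523328963810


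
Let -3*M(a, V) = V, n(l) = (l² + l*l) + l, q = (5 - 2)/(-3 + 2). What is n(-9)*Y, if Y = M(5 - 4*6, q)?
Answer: 153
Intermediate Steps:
q = -3 (q = 3/(-1) = 3*(-1) = -3)
n(l) = l + 2*l² (n(l) = (l² + l²) + l = 2*l² + l = l + 2*l²)
M(a, V) = -V/3
Y = 1 (Y = -⅓*(-3) = 1)
n(-9)*Y = -9*(1 + 2*(-9))*1 = -9*(1 - 18)*1 = -9*(-17)*1 = 153*1 = 153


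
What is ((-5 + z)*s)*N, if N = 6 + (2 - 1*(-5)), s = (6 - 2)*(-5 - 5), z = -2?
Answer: 3640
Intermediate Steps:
s = -40 (s = 4*(-10) = -40)
N = 13 (N = 6 + (2 + 5) = 6 + 7 = 13)
((-5 + z)*s)*N = ((-5 - 2)*(-40))*13 = -7*(-40)*13 = 280*13 = 3640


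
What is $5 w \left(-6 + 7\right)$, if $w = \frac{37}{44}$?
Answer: $\frac{185}{44} \approx 4.2045$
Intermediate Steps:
$w = \frac{37}{44}$ ($w = 37 \cdot \frac{1}{44} = \frac{37}{44} \approx 0.84091$)
$5 w \left(-6 + 7\right) = 5 \cdot \frac{37}{44} \left(-6 + 7\right) = \frac{185}{44} \cdot 1 = \frac{185}{44}$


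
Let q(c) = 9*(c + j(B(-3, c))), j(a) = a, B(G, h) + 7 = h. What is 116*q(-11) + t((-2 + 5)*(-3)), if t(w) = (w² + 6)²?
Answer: -22707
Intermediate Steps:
B(G, h) = -7 + h
q(c) = -63 + 18*c (q(c) = 9*(c + (-7 + c)) = 9*(-7 + 2*c) = -63 + 18*c)
t(w) = (6 + w²)²
116*q(-11) + t((-2 + 5)*(-3)) = 116*(-63 + 18*(-11)) + (6 + ((-2 + 5)*(-3))²)² = 116*(-63 - 198) + (6 + (3*(-3))²)² = 116*(-261) + (6 + (-9)²)² = -30276 + (6 + 81)² = -30276 + 87² = -30276 + 7569 = -22707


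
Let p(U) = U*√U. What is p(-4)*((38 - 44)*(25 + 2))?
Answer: 1296*I ≈ 1296.0*I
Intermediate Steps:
p(U) = U^(3/2)
p(-4)*((38 - 44)*(25 + 2)) = (-4)^(3/2)*((38 - 44)*(25 + 2)) = (-8*I)*(-6*27) = -8*I*(-162) = 1296*I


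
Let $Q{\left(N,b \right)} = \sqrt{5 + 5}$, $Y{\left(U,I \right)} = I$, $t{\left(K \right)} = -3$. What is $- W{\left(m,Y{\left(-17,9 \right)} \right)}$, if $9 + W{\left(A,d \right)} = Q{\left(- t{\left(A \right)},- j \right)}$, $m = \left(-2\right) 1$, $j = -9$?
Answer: $9 - \sqrt{10} \approx 5.8377$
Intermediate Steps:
$Q{\left(N,b \right)} = \sqrt{10}$
$m = -2$
$W{\left(A,d \right)} = -9 + \sqrt{10}$
$- W{\left(m,Y{\left(-17,9 \right)} \right)} = - (-9 + \sqrt{10}) = 9 - \sqrt{10}$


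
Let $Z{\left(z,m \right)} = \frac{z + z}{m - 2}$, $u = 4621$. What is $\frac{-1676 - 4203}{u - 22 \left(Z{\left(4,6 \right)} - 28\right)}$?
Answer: $- \frac{5879}{5193} \approx -1.1321$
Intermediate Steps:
$Z{\left(z,m \right)} = \frac{2 z}{-2 + m}$
$\frac{-1676 - 4203}{u - 22 \left(Z{\left(4,6 \right)} - 28\right)} = \frac{-1676 - 4203}{4621 - 22 \left(2 \cdot 4 \frac{1}{-2 + 6} - 28\right)} = - \frac{5879}{4621 - 22 \left(2 \cdot 4 \cdot \frac{1}{4} - 28\right)} = - \frac{5879}{4621 - 22 \left(2 - 28\right)} = - \frac{5879}{4621 - -572} = - \frac{5879}{4621 + 572} = - \frac{5879}{5193}$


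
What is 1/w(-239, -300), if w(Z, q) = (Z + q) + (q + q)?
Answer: -1/1139 ≈ -0.00087796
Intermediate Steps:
w(Z, q) = Z + 3*q (w(Z, q) = (Z + q) + 2*q = Z + 3*q)
1/w(-239, -300) = 1/(-239 + 3*(-300)) = 1/(-239 - 900) = 1/(-1139) = -1/1139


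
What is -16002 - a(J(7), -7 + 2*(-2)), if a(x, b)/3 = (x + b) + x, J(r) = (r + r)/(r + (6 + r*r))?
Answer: -495081/31 ≈ -15970.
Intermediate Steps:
J(r) = 2*r/(6 + r + r**2) (J(r) = (2*r)/(r + (6 + r**2)) = (2*r)/(6 + r + r**2) = 2*r/(6 + r + r**2))
a(x, b) = 3*b + 6*x (a(x, b) = 3*((x + b) + x) = 3*((b + x) + x) = 3*(b + 2*x) = 3*b + 6*x)
-16002 - a(J(7), -7 + 2*(-2)) = -16002 - (3*(-7 + 2*(-2)) + 6*(2*7/(6 + 7 + 7**2))) = -16002 - (3*(-7 - 4) + 6*(2*7/(6 + 7 + 49))) = -16002 - (3*(-11) + 6*(2*7/62)) = -16002 - (-33 + 6*(2*7*(1/62))) = -16002 - (-33 + 6*(7/31)) = -16002 - (-33 + 42/31) = -16002 - 1*(-981/31) = -16002 + 981/31 = -495081/31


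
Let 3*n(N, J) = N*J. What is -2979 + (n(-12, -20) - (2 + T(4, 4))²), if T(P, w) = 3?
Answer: -2924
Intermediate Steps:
n(N, J) = J*N/3 (n(N, J) = (N*J)/3 = (J*N)/3 = J*N/3)
-2979 + (n(-12, -20) - (2 + T(4, 4))²) = -2979 + ((⅓)*(-20)*(-12) - (2 + 3)²) = -2979 + (80 - 1*5²) = -2979 + (80 - 1*25) = -2979 + (80 - 25) = -2979 + 55 = -2924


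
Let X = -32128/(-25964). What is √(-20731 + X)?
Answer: I*√873408766499/6491 ≈ 143.98*I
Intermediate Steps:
X = 8032/6491 (X = -32128*(-1/25964) = 8032/6491 ≈ 1.2374)
√(-20731 + X) = √(-20731 + 8032/6491) = √(-134556889/6491) = I*√873408766499/6491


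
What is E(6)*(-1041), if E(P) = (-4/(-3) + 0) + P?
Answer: -7634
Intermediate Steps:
E(P) = 4/3 + P (E(P) = (-4*(-⅓) + 0) + P = (4/3 + 0) + P = 4/3 + P)
E(6)*(-1041) = (4/3 + 6)*(-1041) = (22/3)*(-1041) = -7634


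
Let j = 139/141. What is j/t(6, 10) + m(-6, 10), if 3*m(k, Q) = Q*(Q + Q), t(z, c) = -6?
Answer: 56261/846 ≈ 66.502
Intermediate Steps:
j = 139/141 (j = 139*(1/141) = 139/141 ≈ 0.98582)
m(k, Q) = 2*Q²/3 (m(k, Q) = (Q*(Q + Q))/3 = (Q*(2*Q))/3 = (2*Q²)/3 = 2*Q²/3)
j/t(6, 10) + m(-6, 10) = (139/141)/(-6) + (⅔)*10² = -⅙*139/141 + (⅔)*100 = -139/846 + 200/3 = 56261/846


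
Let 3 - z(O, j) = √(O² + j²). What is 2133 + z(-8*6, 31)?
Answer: 2136 - √3265 ≈ 2078.9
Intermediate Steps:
z(O, j) = 3 - √(O² + j²)
2133 + z(-8*6, 31) = 2133 + (3 - √((-8*6)² + 31²)) = 2133 + (3 - √((-48)² + 961)) = 2133 + (3 - √(2304 + 961)) = 2133 + (3 - √3265) = 2136 - √3265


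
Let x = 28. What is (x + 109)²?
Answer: 18769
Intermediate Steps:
(x + 109)² = (28 + 109)² = 137² = 18769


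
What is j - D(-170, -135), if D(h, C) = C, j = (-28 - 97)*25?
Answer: -2990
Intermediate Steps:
j = -3125 (j = -125*25 = -3125)
j - D(-170, -135) = -3125 - 1*(-135) = -3125 + 135 = -2990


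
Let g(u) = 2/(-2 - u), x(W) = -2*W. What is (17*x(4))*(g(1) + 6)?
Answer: -2176/3 ≈ -725.33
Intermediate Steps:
(17*x(4))*(g(1) + 6) = (17*(-2*4))*(-2/(2 + 1) + 6) = (17*(-8))*(-2/3 + 6) = -136*(-2*1/3 + 6) = -136*(-2/3 + 6) = -136*16/3 = -2176/3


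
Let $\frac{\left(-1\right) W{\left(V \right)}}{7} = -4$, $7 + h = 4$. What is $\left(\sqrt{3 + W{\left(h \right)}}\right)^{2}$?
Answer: $31$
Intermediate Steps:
$h = -3$ ($h = -7 + 4 = -3$)
$W{\left(V \right)} = 28$ ($W{\left(V \right)} = \left(-7\right) \left(-4\right) = 28$)
$\left(\sqrt{3 + W{\left(h \right)}}\right)^{2} = \left(\sqrt{3 + 28}\right)^{2} = \left(\sqrt{31}\right)^{2} = 31$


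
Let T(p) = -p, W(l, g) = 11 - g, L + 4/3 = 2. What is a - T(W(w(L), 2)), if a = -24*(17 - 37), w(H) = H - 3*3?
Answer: 489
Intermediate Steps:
L = 2/3 (L = -4/3 + 2 = 2/3 ≈ 0.66667)
w(H) = -9 + H (w(H) = H - 9 = -9 + H)
a = 480 (a = -24*(-20) = 480)
a - T(W(w(L), 2)) = 480 - (-1)*(11 - 1*2) = 480 - (-1)*(11 - 2) = 480 - (-1)*9 = 480 - 1*(-9) = 480 + 9 = 489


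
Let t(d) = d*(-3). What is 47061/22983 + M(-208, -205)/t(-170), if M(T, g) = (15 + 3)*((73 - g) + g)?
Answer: 3011154/651185 ≈ 4.6241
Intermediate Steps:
M(T, g) = 1314 (M(T, g) = 18*73 = 1314)
t(d) = -3*d
47061/22983 + M(-208, -205)/t(-170) = 47061/22983 + 1314/((-3*(-170))) = 47061*(1/22983) + 1314/510 = 15687/7661 + 1314*(1/510) = 15687/7661 + 219/85 = 3011154/651185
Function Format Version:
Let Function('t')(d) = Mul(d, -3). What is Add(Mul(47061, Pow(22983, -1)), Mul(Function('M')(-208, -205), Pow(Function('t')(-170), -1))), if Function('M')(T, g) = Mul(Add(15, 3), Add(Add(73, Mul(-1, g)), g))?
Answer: Rational(3011154, 651185) ≈ 4.6241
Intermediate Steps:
Function('M')(T, g) = 1314 (Function('M')(T, g) = Mul(18, 73) = 1314)
Function('t')(d) = Mul(-3, d)
Add(Mul(47061, Pow(22983, -1)), Mul(Function('M')(-208, -205), Pow(Function('t')(-170), -1))) = Add(Mul(47061, Pow(22983, -1)), Mul(1314, Pow(Mul(-3, -170), -1))) = Add(Mul(47061, Rational(1, 22983)), Mul(1314, Pow(510, -1))) = Add(Rational(15687, 7661), Mul(1314, Rational(1, 510))) = Add(Rational(15687, 7661), Rational(219, 85)) = Rational(3011154, 651185)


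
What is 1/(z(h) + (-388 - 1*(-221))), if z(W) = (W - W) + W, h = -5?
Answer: -1/172 ≈ -0.0058140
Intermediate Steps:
z(W) = W (z(W) = 0 + W = W)
1/(z(h) + (-388 - 1*(-221))) = 1/(-5 + (-388 - 1*(-221))) = 1/(-5 + (-388 + 221)) = 1/(-5 - 167) = 1/(-172) = -1/172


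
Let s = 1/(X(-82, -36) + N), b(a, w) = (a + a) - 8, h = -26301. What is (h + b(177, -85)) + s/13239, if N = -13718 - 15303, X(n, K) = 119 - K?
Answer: -9918884260171/382156974 ≈ -25955.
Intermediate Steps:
N = -29021
b(a, w) = -8 + 2*a (b(a, w) = 2*a - 8 = -8 + 2*a)
s = -1/28866 (s = 1/((119 - 1*(-36)) - 29021) = 1/((119 + 36) - 29021) = 1/(155 - 29021) = 1/(-28866) = -1/28866 ≈ -3.4643e-5)
(h + b(177, -85)) + s/13239 = (-26301 + (-8 + 2*177)) - 1/28866/13239 = (-26301 + (-8 + 354)) - 1/28866*1/13239 = (-26301 + 346) - 1/382156974 = -25955 - 1/382156974 = -9918884260171/382156974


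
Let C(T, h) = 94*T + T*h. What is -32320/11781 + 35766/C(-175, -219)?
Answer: -40805822/36815625 ≈ -1.1084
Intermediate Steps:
-32320/11781 + 35766/C(-175, -219) = -32320/11781 + 35766/((-175*(94 - 219))) = -32320*1/11781 + 35766/((-175*(-125))) = -32320/11781 + 35766/21875 = -40805822/36815625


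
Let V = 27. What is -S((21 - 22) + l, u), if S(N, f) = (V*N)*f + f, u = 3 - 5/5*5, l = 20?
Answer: 1028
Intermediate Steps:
u = -2 (u = 3 - 5*⅕*5 = 3 - 1*5 = 3 - 5 = -2)
S(N, f) = f + 27*N*f (S(N, f) = (27*N)*f + f = 27*N*f + f = f + 27*N*f)
-S((21 - 22) + l, u) = -(-2)*(1 + 27*((21 - 22) + 20)) = -(-2)*(1 + 27*(-1 + 20)) = -(-2)*(1 + 27*19) = -(-2)*(1 + 513) = -(-2)*514 = -1*(-1028) = 1028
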